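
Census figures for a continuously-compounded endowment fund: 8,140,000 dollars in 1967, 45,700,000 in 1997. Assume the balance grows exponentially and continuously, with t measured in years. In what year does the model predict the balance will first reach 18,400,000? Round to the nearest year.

year 1981

r = ln(45700000/8140000) / 30 = 1.72531/30 ≈ 0.05751 per year
t = ln(18400000/8140000) / r = 0.81556/0.05751 ≈ 14.18 years after 1967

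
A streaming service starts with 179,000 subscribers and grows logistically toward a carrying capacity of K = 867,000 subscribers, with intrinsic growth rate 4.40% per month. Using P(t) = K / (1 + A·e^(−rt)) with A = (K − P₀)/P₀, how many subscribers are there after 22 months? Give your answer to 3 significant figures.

A = (867000 − 179000)/179000 = 3.84358
P(22) = 867000 / (1 + 3.84358·e^(−0.044·22)) = 867000 / (1 + 3.84358·0.379842)
= 867000 / 2.45995 ≈ 352446.01

≈ 352,000 subscribers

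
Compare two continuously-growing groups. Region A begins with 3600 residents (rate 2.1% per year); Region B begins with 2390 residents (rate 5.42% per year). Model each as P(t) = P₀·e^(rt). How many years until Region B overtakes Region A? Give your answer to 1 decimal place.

t ≈ 12.3 years

3600·e^(0.021t) = 2390·e^(0.0542t)
3600/2390 = e^((0.0542 − 0.021)t) → ln(1.50628) = 0.0332·t
t = 0.40964 / 0.0332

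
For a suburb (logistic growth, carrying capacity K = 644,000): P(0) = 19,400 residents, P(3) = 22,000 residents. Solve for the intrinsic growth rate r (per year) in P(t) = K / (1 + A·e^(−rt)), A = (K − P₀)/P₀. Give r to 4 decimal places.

r ≈ 0.0433 per year

A = (644000 − 19400)/19400 = 32.19588
22000 = 644000/(1 + 32.19588·e^(−r·3)) → e^(−3r) = (29.27273 − 1)/32.19588 = 0.878147
r = −ln(0.878147)/3 = 0.12994/3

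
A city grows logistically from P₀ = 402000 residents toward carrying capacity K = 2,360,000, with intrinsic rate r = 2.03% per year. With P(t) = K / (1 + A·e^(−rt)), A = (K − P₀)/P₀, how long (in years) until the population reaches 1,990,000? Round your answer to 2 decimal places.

A = (2360000 − 402000)/402000 = 4.87065
1990000 = 2360000/(1 + 4.87065·e^(−0.0203t)) → 1 + 4.87065·e^(−0.0203t) = 1.18593
e^(−0.0203t) = 0.038174 → t = ln(26.19618)/0.0203 = 3.26561/0.0203

t ≈ 160.87 years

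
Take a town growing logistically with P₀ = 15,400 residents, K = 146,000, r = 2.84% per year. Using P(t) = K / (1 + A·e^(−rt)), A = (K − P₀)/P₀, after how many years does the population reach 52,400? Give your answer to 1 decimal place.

A = (146000 − 15400)/15400 = 8.48052
52400 = 146000/(1 + 8.48052·e^(−0.0284t)) → 1 + 8.48052·e^(−0.0284t) = 2.78626
e^(−0.0284t) = 0.210631 → t = ln(4.74764)/0.0284 = 1.55765/0.0284

t ≈ 54.8 years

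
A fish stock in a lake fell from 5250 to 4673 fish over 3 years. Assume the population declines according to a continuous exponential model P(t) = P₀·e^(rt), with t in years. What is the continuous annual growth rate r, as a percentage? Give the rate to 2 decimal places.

r ≈ -3.88% per year

4673 = 5250 · e^(r·3)
e^(3r) = 4673/5250 = 0.8901
r = ln(0.8901) / 3 = -0.11643 / 3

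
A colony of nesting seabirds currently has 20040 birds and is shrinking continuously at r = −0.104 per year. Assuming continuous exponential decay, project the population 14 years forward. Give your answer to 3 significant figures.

≈ 4,670 birds

P(14) = 20040 · e^(-0.104·14) = 20040 · e^(-1.456)
= 20040 · 0.23317 ≈ 4672.67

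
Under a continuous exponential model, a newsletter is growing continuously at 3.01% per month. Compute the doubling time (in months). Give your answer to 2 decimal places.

doubling time = ln(2) / |r| = 0.69315 / 0.0301

doubling time ≈ 23.03 months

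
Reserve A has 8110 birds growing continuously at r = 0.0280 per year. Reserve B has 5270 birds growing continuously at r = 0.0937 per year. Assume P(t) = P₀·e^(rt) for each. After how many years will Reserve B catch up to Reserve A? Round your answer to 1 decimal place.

t ≈ 6.6 years

8110·e^(0.028t) = 5270·e^(0.0937t)
8110/5270 = e^((0.0937 − 0.028)t) → ln(1.5389) = 0.0657·t
t = 0.43107 / 0.0657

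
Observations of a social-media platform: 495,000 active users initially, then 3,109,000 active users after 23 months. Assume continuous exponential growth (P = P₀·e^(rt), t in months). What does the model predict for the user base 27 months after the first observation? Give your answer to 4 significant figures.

≈ 4,280,000 active users

r = ln(3109000/495000) / 23 ≈ 0.079891 per month
P(27) = 495000 · e^(0.079891·27) = 495000 · 8.64571 ≈ 4279628.1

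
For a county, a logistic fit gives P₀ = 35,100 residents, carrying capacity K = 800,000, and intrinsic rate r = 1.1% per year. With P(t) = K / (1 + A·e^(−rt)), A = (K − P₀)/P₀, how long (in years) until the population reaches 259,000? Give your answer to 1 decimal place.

A = (800000 − 35100)/35100 = 21.79202
259000 = 800000/(1 + 21.79202·e^(−0.011t)) → 1 + 21.79202·e^(−0.011t) = 3.0888
e^(−0.011t) = 0.095852 → t = ln(10.43278)/0.011 = 2.34495/0.011

t ≈ 213.2 years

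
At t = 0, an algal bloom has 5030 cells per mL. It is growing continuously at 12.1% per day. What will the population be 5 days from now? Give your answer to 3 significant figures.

≈ 9,210 cells per mL

P(5) = 5030 · e^(0.121·5) = 5030 · e^(0.605)
= 5030 · 1.83125 ≈ 9211.2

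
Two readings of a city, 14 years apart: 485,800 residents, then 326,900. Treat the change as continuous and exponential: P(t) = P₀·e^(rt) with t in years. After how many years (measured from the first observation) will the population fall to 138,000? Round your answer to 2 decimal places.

t ≈ 44.48 years

r = ln(326900/485800) / 14 ≈ -0.028296 per year
t = ln(138000/485800) / r = -1.25854 / -0.028296 ≈ 44.478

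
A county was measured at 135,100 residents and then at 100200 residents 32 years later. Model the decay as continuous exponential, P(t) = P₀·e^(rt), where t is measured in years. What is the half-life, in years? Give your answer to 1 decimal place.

r = ln(100200/135100) / 32 = ln(0.74167) / 32 ≈ -0.009339 per year
half-life = ln 2 / |r| = 0.69315 / 0.009339

half-life ≈ 74.2 years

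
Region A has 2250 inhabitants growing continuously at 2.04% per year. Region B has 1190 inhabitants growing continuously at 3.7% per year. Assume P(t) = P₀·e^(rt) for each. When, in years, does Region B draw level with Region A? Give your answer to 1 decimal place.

2250·e^(0.0204t) = 1190·e^(0.037t)
2250/1190 = e^((0.037 − 0.0204)t) → ln(1.89076) = 0.0166·t
t = 0.63698 / 0.0166

t ≈ 38.4 years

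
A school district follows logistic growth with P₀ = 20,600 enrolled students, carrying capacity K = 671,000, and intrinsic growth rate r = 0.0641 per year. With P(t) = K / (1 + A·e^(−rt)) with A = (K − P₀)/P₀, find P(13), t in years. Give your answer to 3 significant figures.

A = (671000 − 20600)/20600 = 31.57282
P(13) = 671000 / (1 + 31.57282·e^(−0.0641·13)) = 671000 / (1 + 31.57282·0.434613)
= 671000 / 14.72195 ≈ 45578.21

≈ 45,600 enrolled students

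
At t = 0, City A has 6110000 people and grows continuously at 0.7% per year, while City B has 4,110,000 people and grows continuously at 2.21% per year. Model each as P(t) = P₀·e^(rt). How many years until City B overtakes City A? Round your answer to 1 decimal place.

t ≈ 26.3 years

6110000·e^(0.007t) = 4110000·e^(0.0221t)
6110000/4110000 = e^((0.0221 − 0.007)t) → ln(1.48662) = 0.0151·t
t = 0.3965 / 0.0151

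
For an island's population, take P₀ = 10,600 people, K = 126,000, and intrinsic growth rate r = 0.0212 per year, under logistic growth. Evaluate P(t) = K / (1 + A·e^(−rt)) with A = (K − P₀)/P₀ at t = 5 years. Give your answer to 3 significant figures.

A = (126000 − 10600)/10600 = 10.88679
P(5) = 126000 / (1 + 10.88679·e^(−0.0212·5)) = 126000 / (1 + 10.88679·0.899425)
= 126000 / 10.79185 ≈ 11675.48

≈ 11,700 people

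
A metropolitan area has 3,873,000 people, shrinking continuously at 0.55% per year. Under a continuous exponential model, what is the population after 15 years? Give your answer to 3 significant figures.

≈ 3,570,000 people

P(15) = 3873000 · e^(-0.0055·15) = 3873000 · e^(-0.0825)
= 3873000 · 0.92081 ≈ 3566302.7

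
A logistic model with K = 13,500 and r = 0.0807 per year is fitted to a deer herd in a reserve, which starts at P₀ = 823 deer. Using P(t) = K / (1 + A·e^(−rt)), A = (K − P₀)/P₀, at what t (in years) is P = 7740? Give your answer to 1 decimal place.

A = (13500 − 823)/823 = 15.4034
7740 = 13500/(1 + 15.4034·e^(−0.0807t)) → 1 + 15.4034·e^(−0.0807t) = 1.74419
e^(−0.0807t) = 0.048313 → t = ln(20.69832)/0.0807 = 3.03005/0.0807

t ≈ 37.5 years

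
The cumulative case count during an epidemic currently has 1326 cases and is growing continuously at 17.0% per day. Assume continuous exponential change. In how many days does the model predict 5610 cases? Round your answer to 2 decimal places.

t ≈ 8.48 days

5610 = 1326 · e^(0.17·t)
t = ln(5610/1326) / 0.17 = ln(4.23077) / 0.17 = 1.44238 / 0.17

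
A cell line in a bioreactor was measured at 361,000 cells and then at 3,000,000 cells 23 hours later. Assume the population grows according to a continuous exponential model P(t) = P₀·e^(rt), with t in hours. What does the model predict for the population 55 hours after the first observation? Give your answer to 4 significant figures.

≈ 57,090,000 cells

r = ln(3000000/361000) / 23 ≈ 0.092065 per hour
P(55) = 361000 · e^(0.092065·55) = 361000 · 158.15287 ≈ 57093186.77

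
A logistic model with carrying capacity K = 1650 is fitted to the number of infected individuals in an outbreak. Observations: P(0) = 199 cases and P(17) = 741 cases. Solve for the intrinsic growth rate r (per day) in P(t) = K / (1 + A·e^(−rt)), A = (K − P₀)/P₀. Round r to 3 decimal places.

A = (1650 − 199)/199 = 7.29146
741 = 1650/(1 + 7.29146·e^(−r·17)) → e^(−17r) = (2.22672 − 1)/7.29146 = 0.168241
r = −ln(0.168241)/17 = 1.78236/17

r ≈ 0.105 per day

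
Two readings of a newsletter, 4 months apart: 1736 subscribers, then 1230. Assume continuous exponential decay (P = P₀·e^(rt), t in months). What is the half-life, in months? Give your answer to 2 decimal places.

r = ln(1230/1736) / 4 = ln(0.70853) / 4 ≈ -0.086142 per month
half-life = ln 2 / |r| = 0.69315 / 0.086142

half-life ≈ 8.05 months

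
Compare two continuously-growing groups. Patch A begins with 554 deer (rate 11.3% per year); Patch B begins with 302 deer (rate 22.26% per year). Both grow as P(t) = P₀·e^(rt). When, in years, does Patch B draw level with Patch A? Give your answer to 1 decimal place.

t ≈ 5.5 years

554·e^(0.113t) = 302·e^(0.2226t)
554/302 = e^((0.2226 − 0.113)t) → ln(1.83444) = 0.1096·t
t = 0.60674 / 0.1096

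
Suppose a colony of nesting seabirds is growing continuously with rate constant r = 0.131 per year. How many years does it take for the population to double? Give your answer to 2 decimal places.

doubling time = ln(2) / |r| = 0.69315 / 0.131

doubling time ≈ 5.29 years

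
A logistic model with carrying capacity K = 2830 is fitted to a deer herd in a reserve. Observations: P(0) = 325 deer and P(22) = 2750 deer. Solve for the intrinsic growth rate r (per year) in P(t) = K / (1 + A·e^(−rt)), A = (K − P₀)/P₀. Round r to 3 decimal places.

r ≈ 0.254 per year

A = (2830 − 325)/325 = 7.70769
2750 = 2830/(1 + 7.70769·e^(−r·22)) → e^(−22r) = (1.02909 − 1)/7.70769 = 0.003774
r = −ln(0.003774)/22 = 5.57955/22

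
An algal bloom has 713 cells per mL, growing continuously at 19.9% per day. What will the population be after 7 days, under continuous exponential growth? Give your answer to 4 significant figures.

≈ 2,871 cells per mL

P(7) = 713 · e^(0.199·7) = 713 · e^(1.393)
= 713 · 4.02691 ≈ 2871.19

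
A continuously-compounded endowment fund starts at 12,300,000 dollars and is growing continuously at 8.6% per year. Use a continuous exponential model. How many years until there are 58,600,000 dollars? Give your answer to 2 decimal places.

58600000 = 12300000 · e^(0.086·t)
t = ln(58600000/12300000) / 0.086 = ln(4.76423) / 0.086 = 1.56114 / 0.086

t ≈ 18.15 years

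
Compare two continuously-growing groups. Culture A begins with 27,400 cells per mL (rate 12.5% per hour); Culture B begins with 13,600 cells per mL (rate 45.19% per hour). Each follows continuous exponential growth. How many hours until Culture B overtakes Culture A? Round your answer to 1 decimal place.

27400·e^(0.125t) = 13600·e^(0.4519t)
27400/13600 = e^((0.4519 − 0.125)t) → ln(2.01471) = 0.3269·t
t = 0.70047 / 0.3269

t ≈ 2.1 hours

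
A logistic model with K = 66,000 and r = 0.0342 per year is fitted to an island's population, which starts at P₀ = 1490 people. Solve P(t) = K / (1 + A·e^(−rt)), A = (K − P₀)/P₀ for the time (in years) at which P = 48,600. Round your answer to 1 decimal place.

t ≈ 140.2 years

A = (66000 − 1490)/1490 = 43.2953
48600 = 66000/(1 + 43.2953·e^(−0.0342t)) → 1 + 43.2953·e^(−0.0342t) = 1.35802
e^(−0.0342t) = 0.008269 → t = ln(120.92826)/0.0342 = 4.7952/0.0342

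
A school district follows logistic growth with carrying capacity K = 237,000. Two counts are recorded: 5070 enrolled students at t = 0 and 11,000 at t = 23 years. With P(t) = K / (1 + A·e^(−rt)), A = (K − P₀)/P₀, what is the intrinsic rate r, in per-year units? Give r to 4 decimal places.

r ≈ 0.0348 per year

A = (237000 − 5070)/5070 = 45.74556
11000 = 237000/(1 + 45.74556·e^(−r·23)) → e^(−23r) = (21.54545 − 1)/45.74556 = 0.449125
r = −ln(0.449125)/23 = 0.80046/23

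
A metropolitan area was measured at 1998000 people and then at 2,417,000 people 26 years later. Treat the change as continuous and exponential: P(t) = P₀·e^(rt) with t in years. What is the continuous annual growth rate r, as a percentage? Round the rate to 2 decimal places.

2417000 = 1998000 · e^(r·26)
e^(26r) = 2417000/1998000 = 1.20971
r = ln(1.20971) / 26 = 0.19038 / 26

r ≈ 0.73% per year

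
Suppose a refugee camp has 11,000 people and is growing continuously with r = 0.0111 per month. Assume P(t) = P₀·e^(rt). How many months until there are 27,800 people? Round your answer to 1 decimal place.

t ≈ 83.5 months

27800 = 11000 · e^(0.0111·t)
t = ln(27800/11000) / 0.0111 = ln(2.52727) / 0.0111 = 0.92714 / 0.0111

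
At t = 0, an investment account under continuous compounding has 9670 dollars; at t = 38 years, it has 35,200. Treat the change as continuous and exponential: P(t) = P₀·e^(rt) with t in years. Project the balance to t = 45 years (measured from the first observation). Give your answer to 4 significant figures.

≈ 44,660 dollars

r = ln(35200/9670) / 38 ≈ 0.034 per year
P(45) = 9670 · e^(0.034·45) = 9670 · 4.61827 ≈ 44658.71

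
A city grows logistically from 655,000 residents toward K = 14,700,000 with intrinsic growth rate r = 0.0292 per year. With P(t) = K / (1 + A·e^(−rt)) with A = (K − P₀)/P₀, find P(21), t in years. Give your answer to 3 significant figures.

≈ 1,170,000 residents

A = (14700000 − 655000)/655000 = 21.44275
P(21) = 14700000 / (1 + 21.44275·e^(−0.0292·21)) = 14700000 / (1 + 21.44275·0.541615)
= 14700000 / 12.61371 ≈ 1165398.38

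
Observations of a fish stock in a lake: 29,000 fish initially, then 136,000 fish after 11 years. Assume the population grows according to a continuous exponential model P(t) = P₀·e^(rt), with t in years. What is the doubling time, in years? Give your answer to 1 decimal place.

doubling time ≈ 4.9 years

r = ln(136000/29000) / 11 = ln(4.68966) / 11 ≈ 0.140487 per year
doubling time = ln 2 / |r| = 0.69315 / 0.140487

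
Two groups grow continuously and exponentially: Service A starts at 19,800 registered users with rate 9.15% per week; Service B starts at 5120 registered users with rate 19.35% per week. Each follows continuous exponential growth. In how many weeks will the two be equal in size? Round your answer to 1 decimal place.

19800·e^(0.0915t) = 5120·e^(0.1935t)
19800/5120 = e^((0.1935 − 0.0915)t) → ln(3.86719) = 0.102·t
t = 1.35253 / 0.102

t ≈ 13.3 weeks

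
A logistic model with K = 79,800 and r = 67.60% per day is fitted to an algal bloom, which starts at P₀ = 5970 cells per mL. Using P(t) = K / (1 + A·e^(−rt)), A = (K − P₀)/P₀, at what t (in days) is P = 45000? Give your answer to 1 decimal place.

A = (79800 − 5970)/5970 = 12.36683
45000 = 79800/(1 + 12.36683·e^(−0.676t)) → 1 + 12.36683·e^(−0.676t) = 1.77333
e^(−0.676t) = 0.062533 → t = ln(15.9916)/0.676 = 2.77206/0.676

t ≈ 4.1 days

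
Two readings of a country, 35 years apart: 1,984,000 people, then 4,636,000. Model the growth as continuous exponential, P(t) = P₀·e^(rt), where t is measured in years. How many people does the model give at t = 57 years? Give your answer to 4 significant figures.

r = ln(4636000/1984000) / 35 ≈ 0.02425 per year
P(57) = 1984000 · e^(0.02425·57) = 1984000 · 3.98377 ≈ 7903800.36

≈ 7,904,000 people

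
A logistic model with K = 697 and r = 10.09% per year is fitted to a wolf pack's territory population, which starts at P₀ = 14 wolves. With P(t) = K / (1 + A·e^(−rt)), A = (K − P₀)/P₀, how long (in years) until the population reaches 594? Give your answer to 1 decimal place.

A = (697 − 14)/14 = 48.78571
594 = 697/(1 + 48.78571·e^(−0.1009t)) → 1 + 48.78571·e^(−0.1009t) = 1.1734
e^(−0.1009t) = 0.003554 → t = ln(281.34674)/0.1009 = 5.63959/0.1009

t ≈ 55.9 years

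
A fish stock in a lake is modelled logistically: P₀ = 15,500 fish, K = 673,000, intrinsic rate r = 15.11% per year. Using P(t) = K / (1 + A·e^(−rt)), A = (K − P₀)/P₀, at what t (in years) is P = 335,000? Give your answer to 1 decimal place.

t ≈ 24.7 years

A = (673000 − 15500)/15500 = 42.41935
335000 = 673000/(1 + 42.41935·e^(−0.1511t)) → 1 + 42.41935·e^(−0.1511t) = 2.00896
e^(−0.1511t) = 0.023785 → t = ln(42.04285)/0.1511 = 3.73869/0.1511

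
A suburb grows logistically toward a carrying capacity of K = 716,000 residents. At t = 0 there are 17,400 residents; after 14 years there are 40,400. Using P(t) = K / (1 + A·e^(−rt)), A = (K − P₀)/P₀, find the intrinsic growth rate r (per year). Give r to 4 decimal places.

A = (716000 − 17400)/17400 = 40.14943
40400 = 716000/(1 + 40.14943·e^(−r·14)) → e^(−14r) = (17.72277 − 1)/40.14943 = 0.416513
r = −ln(0.416513)/14 = 0.87584/14

r ≈ 0.0626 per year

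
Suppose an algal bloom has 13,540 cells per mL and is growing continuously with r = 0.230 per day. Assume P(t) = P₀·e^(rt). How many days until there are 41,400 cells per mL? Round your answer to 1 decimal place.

t ≈ 4.9 days

41400 = 13540 · e^(0.23·t)
t = ln(41400/13540) / 0.23 = ln(3.05761) / 0.23 = 1.11763 / 0.23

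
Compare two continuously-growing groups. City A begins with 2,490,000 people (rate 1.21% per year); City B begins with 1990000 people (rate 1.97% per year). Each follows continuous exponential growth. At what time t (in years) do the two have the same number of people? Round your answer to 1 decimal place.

2490000·e^(0.0121t) = 1990000·e^(0.0197t)
2490000/1990000 = e^((0.0197 − 0.0121)t) → ln(1.25126) = 0.0076·t
t = 0.22415 / 0.0076

t ≈ 29.5 years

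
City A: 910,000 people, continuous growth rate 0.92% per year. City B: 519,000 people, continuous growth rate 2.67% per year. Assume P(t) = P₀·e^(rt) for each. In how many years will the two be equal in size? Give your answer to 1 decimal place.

910000·e^(0.0092t) = 519000·e^(0.0267t)
910000/519000 = e^((0.0267 − 0.0092)t) → ln(1.75337) = 0.0175·t
t = 0.56154 / 0.0175

t ≈ 32.1 years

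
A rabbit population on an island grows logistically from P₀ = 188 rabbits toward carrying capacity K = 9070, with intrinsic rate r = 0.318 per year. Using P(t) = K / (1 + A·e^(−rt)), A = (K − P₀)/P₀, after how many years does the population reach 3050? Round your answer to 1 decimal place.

A = (9070 − 188)/188 = 47.24468
3050 = 9070/(1 + 47.24468·e^(−0.318t)) → 1 + 47.24468·e^(−0.318t) = 2.97377
e^(−0.318t) = 0.041778 → t = ln(23.93626)/0.318 = 3.17539/0.318

t ≈ 10.0 years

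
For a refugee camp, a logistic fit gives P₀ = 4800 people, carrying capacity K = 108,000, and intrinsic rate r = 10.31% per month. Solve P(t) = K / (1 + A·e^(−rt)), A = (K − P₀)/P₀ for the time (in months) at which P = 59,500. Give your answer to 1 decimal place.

A = (108000 − 4800)/4800 = 21.5
59500 = 108000/(1 + 21.5·e^(−0.1031t)) → 1 + 21.5·e^(−0.1031t) = 1.81513
e^(−0.1031t) = 0.037913 → t = ln(26.37629)/0.1031 = 3.27247/0.1031

t ≈ 31.7 months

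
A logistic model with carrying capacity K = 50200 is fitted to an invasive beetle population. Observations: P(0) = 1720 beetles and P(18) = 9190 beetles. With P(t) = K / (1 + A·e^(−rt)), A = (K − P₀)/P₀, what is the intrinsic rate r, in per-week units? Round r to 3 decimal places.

A = (50200 − 1720)/1720 = 28.18605
9190 = 50200/(1 + 28.18605·e^(−r·18)) → e^(−18r) = (5.46246 − 1)/28.18605 = 0.158322
r = −ln(0.158322)/18 = 1.84313/18

r ≈ 0.102 per week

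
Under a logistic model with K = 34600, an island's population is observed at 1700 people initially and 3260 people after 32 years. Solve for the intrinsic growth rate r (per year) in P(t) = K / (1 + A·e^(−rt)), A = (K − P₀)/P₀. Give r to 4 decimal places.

A = (34600 − 1700)/1700 = 19.35294
3260 = 34600/(1 + 19.35294·e^(−r·32)) → e^(−32r) = (10.6135 − 1)/19.35294 = 0.496746
r = −ln(0.496746)/32 = 0.69968/32

r ≈ 0.0219 per year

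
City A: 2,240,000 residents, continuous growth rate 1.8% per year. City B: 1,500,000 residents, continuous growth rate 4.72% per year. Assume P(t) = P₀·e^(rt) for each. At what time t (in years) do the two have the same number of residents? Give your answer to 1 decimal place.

2240000·e^(0.018t) = 1500000·e^(0.0472t)
2240000/1500000 = e^((0.0472 − 0.018)t) → ln(1.49333) = 0.0292·t
t = 0.40101 / 0.0292

t ≈ 13.7 years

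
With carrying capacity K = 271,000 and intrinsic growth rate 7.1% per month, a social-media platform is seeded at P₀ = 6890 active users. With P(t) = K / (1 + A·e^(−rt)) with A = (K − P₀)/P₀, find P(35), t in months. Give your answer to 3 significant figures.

≈ 64,600 active users

A = (271000 − 6890)/6890 = 38.33237
P(35) = 271000 / (1 + 38.33237·e^(−0.071·35)) = 271000 / (1 + 38.33237·0.083326)
= 271000 / 4.19407 ≈ 64615.11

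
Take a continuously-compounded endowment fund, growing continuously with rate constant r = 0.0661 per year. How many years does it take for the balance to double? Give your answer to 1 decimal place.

doubling time = ln(2) / |r| = 0.69315 / 0.0661

doubling time ≈ 10.5 years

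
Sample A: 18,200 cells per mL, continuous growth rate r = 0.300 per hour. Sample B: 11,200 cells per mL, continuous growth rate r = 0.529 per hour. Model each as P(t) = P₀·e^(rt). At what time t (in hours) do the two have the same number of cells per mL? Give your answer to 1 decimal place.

18200·e^(0.3t) = 11200·e^(0.529t)
18200/11200 = e^((0.529 − 0.3)t) → ln(1.625) = 0.229·t
t = 0.48551 / 0.229

t ≈ 2.1 hours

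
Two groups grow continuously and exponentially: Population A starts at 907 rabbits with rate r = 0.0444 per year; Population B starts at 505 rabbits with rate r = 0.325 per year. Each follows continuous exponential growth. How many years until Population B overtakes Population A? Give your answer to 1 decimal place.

907·e^(0.0444t) = 505·e^(0.325t)
907/505 = e^((0.325 − 0.0444)t) → ln(1.79604) = 0.2806·t
t = 0.58558 / 0.2806

t ≈ 2.1 years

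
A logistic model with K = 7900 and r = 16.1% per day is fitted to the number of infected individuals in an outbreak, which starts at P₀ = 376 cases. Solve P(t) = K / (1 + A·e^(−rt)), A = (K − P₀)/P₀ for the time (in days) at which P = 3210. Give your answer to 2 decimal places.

t ≈ 16.26 days

A = (7900 − 376)/376 = 20.01064
3210 = 7900/(1 + 20.01064·e^(−0.161t)) → 1 + 20.01064·e^(−0.161t) = 2.46106
e^(−0.161t) = 0.073014 → t = ln(13.69598)/0.161 = 2.6171/0.161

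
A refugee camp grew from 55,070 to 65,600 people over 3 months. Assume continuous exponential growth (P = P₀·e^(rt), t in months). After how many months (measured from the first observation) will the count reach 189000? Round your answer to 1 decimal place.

r = ln(65600/55070) / 3 ≈ 0.058324 per month
t = ln(189000/55070) / r = 1.23314 / 0.058324 ≈ 21.143

t ≈ 21.1 months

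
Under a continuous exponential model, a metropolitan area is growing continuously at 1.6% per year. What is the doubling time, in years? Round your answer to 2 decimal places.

doubling time = ln(2) / |r| = 0.69315 / 0.016

doubling time ≈ 43.32 years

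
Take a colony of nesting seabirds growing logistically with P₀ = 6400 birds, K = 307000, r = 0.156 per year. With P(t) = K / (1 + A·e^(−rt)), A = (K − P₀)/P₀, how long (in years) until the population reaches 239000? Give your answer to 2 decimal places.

A = (307000 − 6400)/6400 = 46.96875
239000 = 307000/(1 + 46.96875·e^(−0.156t)) → 1 + 46.96875·e^(−0.156t) = 1.28452
e^(−0.156t) = 0.006058 → t = ln(165.08134)/0.156 = 5.10644/0.156

t ≈ 32.73 years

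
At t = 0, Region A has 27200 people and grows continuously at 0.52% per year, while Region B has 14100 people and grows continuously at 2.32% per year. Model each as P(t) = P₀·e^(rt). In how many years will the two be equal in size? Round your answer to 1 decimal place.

27200·e^(0.0052t) = 14100·e^(0.0232t)
27200/14100 = e^((0.0232 − 0.0052)t) → ln(1.92908) = 0.018·t
t = 0.65704 / 0.018

t ≈ 36.5 years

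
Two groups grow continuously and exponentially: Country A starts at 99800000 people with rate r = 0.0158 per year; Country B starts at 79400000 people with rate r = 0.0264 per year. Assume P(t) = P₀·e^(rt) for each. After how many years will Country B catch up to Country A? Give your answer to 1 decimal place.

99800000·e^(0.0158t) = 79400000·e^(0.0264t)
99800000/79400000 = e^((0.0264 − 0.0158)t) → ln(1.25693) = 0.0106·t
t = 0.22867 / 0.0106

t ≈ 21.6 years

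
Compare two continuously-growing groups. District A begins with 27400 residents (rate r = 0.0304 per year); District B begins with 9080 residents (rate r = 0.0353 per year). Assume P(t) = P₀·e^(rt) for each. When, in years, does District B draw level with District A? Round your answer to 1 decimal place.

t ≈ 225.4 years

27400·e^(0.0304t) = 9080·e^(0.0353t)
27400/9080 = e^((0.0353 − 0.0304)t) → ln(3.01762) = 0.0049·t
t = 1.10447 / 0.0049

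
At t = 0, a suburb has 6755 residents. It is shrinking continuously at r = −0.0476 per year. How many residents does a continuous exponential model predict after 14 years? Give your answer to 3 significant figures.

≈ 3,470 residents

P(14) = 6755 · e^(-0.0476·14) = 6755 · e^(-0.6664)
= 6755 · 0.51355 ≈ 3469.06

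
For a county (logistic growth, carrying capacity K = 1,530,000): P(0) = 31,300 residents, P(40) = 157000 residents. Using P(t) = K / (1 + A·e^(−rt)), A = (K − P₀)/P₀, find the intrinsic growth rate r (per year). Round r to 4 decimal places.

r ≈ 0.0425 per year

A = (1530000 − 31300)/31300 = 47.88179
157000 = 1530000/(1 + 47.88179·e^(−r·40)) → e^(−40r) = (9.74522 − 1)/47.88179 = 0.182642
r = −ln(0.182642)/40 = 1.70023/40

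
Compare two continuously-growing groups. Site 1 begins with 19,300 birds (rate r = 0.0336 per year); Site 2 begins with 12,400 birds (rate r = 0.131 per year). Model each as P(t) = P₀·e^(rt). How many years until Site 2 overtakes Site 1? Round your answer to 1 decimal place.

t ≈ 4.5 years

19300·e^(0.0336t) = 12400·e^(0.131t)
19300/12400 = e^((0.131 − 0.0336)t) → ln(1.55645) = 0.0974·t
t = 0.44241 / 0.0974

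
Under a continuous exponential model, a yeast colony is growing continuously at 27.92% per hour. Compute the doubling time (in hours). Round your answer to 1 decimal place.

doubling time = ln(2) / |r| = 0.69315 / 0.2792

doubling time ≈ 2.5 hours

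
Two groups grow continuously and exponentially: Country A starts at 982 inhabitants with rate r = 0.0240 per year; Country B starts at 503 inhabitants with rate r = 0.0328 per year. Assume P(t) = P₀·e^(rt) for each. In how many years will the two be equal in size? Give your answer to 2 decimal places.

t ≈ 76.02 years

982·e^(0.024t) = 503·e^(0.0328t)
982/503 = e^((0.0328 − 0.024)t) → ln(1.95229) = 0.0088·t
t = 0.669 / 0.0088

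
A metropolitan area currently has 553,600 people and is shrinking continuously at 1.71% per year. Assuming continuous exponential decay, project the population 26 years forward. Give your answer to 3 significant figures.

P(26) = 553600 · e^(-0.0171·26) = 553600 · e^(-0.4446)
= 553600 · 0.64108 ≈ 354902.25

≈ 355,000 people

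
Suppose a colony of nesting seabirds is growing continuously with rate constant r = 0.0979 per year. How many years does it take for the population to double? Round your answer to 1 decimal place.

doubling time ≈ 7.1 years

doubling time = ln(2) / |r| = 0.69315 / 0.0979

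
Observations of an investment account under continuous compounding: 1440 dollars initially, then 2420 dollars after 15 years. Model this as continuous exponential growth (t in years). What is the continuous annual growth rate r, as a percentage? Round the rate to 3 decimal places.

2420 = 1440 · e^(r·15)
e^(15r) = 2420/1440 = 1.68056
r = ln(1.68056) / 15 = 0.51912 / 15

r ≈ 3.461% per year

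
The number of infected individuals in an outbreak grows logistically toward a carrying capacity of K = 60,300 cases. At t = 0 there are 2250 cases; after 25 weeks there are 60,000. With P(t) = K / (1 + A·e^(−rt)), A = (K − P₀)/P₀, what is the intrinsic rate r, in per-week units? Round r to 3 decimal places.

A = (60300 − 2250)/2250 = 25.8
60000 = 60300/(1 + 25.8·e^(−r·25)) → e^(−25r) = (1.005 − 1)/25.8 = 0.000194
r = −ln(0.000194)/25 = 8.54869/25

r ≈ 0.342 per week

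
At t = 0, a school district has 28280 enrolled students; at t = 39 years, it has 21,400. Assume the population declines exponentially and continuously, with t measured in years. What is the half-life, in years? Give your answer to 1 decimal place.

r = ln(21400/28280) / 39 = ln(0.75672) / 39 ≈ -0.007148 per year
half-life = ln 2 / |r| = 0.69315 / 0.007148

half-life ≈ 97.0 years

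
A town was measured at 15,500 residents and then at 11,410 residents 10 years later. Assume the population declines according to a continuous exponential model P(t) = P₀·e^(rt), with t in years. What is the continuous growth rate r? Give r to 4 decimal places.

r ≈ -0.0306 per year

11410 = 15500 · e^(r·10)
e^(10r) = 11410/15500 = 0.73613
r = ln(0.73613) / 10 = -0.30635 / 10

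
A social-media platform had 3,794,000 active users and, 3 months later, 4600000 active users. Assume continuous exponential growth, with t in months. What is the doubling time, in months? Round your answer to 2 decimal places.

r = ln(4600000/3794000) / 3 = ln(1.21244) / 3 ≈ 0.064212 per month
doubling time = ln 2 / |r| = 0.69315 / 0.064212

doubling time ≈ 10.79 months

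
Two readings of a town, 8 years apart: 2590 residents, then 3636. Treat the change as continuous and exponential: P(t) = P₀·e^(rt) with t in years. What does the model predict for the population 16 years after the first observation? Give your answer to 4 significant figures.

≈ 5,104 residents

r = ln(3636/2590) / 8 ≈ 0.042403 per year
P(16) = 2590 · e^(0.042403·16) = 2590 · 1.97083 ≈ 5104.44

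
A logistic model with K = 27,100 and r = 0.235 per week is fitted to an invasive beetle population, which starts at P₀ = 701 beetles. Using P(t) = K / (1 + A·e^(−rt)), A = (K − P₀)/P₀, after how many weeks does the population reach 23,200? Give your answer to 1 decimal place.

A = (27100 − 701)/701 = 37.65906
23200 = 27100/(1 + 37.65906·e^(−0.235t)) → 1 + 37.65906·e^(−0.235t) = 1.1681
e^(−0.235t) = 0.004464 → t = ln(224.02312)/0.235 = 5.41175/0.235

t ≈ 23.0 weeks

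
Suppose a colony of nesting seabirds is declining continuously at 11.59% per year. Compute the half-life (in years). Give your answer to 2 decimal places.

half-life ≈ 5.98 years

half-life = ln(2) / |r| = 0.69315 / 0.1159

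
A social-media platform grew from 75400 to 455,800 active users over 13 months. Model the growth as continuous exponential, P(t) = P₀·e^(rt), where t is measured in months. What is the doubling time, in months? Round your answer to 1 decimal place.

r = ln(455800/75400) / 13 = ln(6.04509) / 13 ≈ 0.138404 per month
doubling time = ln 2 / |r| = 0.69315 / 0.138404

doubling time ≈ 5.0 months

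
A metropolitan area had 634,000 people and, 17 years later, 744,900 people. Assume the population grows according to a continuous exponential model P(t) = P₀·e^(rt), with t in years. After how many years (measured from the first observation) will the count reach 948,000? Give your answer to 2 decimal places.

t ≈ 42.43 years

r = ln(744900/634000) / 17 ≈ 0.009482 per year
t = ln(948000/634000) / r = 0.40231 / 0.009482 ≈ 42.426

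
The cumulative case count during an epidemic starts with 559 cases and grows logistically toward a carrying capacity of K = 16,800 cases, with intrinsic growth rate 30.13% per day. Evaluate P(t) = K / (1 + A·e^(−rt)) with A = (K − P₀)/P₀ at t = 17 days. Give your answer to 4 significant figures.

A = (16800 − 559)/559 = 29.05367
P(17) = 16800 / (1 + 29.05367·e^(−0.3013·17)) = 16800 / (1 + 29.05367·0.005963)
= 16800 / 1.17326 ≈ 14319.06

≈ 14,320 cases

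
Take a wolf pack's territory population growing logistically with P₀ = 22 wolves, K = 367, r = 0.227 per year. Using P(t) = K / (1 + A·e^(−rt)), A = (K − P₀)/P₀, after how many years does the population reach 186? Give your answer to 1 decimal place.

A = (367 − 22)/22 = 15.68182
186 = 367/(1 + 15.68182·e^(−0.227t)) → 1 + 15.68182·e^(−0.227t) = 1.97312
e^(−0.227t) = 0.062054 → t = ln(16.11502)/0.227 = 2.77975/0.227

t ≈ 12.2 years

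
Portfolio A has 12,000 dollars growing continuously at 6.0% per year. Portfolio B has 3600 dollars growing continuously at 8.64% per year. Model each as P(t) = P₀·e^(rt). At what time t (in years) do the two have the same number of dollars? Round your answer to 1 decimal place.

t ≈ 45.6 years

12000·e^(0.06t) = 3600·e^(0.0864t)
12000/3600 = e^((0.0864 − 0.06)t) → ln(3.33333) = 0.0264·t
t = 1.20397 / 0.0264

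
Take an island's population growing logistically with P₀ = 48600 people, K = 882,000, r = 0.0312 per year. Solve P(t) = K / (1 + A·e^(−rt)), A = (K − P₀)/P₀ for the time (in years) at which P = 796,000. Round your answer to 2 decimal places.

A = (882000 − 48600)/48600 = 17.14815
796000 = 882000/(1 + 17.14815·e^(−0.0312t)) → 1 + 17.14815·e^(−0.0312t) = 1.10804
e^(−0.0312t) = 0.0063 → t = ln(158.72007)/0.0312 = 5.06714/0.0312

t ≈ 162.41 years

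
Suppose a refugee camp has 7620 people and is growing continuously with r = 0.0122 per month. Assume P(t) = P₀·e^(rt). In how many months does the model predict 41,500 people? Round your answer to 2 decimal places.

41500 = 7620 · e^(0.0122·t)
t = ln(41500/7620) / 0.0122 = ln(5.44619) / 0.0122 = 1.69492 / 0.0122

t ≈ 138.93 months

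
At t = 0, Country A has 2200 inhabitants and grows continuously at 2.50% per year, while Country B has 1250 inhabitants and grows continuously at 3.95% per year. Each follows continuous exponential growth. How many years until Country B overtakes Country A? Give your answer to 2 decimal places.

2200·e^(0.025t) = 1250·e^(0.0395t)
2200/1250 = e^((0.0395 − 0.025)t) → ln(1.76) = 0.0145·t
t = 0.56531 / 0.0145

t ≈ 38.99 years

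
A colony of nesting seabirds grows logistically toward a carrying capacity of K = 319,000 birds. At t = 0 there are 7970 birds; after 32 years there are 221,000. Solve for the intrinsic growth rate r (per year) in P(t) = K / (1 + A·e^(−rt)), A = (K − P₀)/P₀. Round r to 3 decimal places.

A = (319000 − 7970)/7970 = 39.02509
221000 = 319000/(1 + 39.02509·e^(−r·32)) → e^(−32r) = (1.44344 − 1)/39.02509 = 0.011363
r = −ln(0.011363)/32 = 4.4774/32

r ≈ 0.140 per year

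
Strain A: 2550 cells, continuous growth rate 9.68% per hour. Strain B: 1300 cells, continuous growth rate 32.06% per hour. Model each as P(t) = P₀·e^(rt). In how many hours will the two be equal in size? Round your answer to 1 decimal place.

2550·e^(0.0968t) = 1300·e^(0.3206t)
2550/1300 = e^((0.3206 − 0.0968)t) → ln(1.96154) = 0.2238·t
t = 0.67373 / 0.2238

t ≈ 3.0 hours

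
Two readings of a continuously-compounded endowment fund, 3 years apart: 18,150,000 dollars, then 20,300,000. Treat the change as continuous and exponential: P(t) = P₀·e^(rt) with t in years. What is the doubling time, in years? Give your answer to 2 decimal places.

r = ln(20300000/18150000) / 3 = ln(1.11846) / 3 ≈ 0.037317 per year
doubling time = ln 2 / |r| = 0.69315 / 0.037317

doubling time ≈ 18.57 years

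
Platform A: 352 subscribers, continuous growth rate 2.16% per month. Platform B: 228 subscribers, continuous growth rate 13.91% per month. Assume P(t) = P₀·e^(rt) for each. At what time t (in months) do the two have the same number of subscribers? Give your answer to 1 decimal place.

352·e^(0.0216t) = 228·e^(0.1391t)
352/228 = e^((0.1391 − 0.0216)t) → ln(1.54386) = 0.1175·t
t = 0.43429 / 0.1175

t ≈ 3.7 months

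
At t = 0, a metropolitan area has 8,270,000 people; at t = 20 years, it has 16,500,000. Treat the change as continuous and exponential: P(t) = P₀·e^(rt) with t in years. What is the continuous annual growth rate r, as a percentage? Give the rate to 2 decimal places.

16500000 = 8270000 · e^(r·20)
e^(20r) = 16500000/8270000 = 1.99516
r = ln(1.99516) / 20 = 0.69073 / 20

r ≈ 3.45% per year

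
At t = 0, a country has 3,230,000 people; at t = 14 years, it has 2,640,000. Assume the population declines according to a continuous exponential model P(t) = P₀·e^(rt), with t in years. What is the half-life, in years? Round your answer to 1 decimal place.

r = ln(2640000/3230000) / 14 = ln(0.81734) / 14 ≈ -0.014407 per year
half-life = ln 2 / |r| = 0.69315 / 0.014407

half-life ≈ 48.1 years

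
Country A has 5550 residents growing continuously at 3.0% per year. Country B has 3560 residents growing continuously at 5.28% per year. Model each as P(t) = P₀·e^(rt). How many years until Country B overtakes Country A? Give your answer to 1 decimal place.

5550·e^(0.03t) = 3560·e^(0.0528t)
5550/3560 = e^((0.0528 − 0.03)t) → ln(1.55899) = 0.0228·t
t = 0.44404 / 0.0228

t ≈ 19.5 years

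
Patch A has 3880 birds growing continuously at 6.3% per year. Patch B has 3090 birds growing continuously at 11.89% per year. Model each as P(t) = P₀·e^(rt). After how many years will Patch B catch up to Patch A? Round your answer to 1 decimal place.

3880·e^(0.063t) = 3090·e^(0.1189t)
3880/3090 = e^((0.1189 − 0.063)t) → ln(1.25566) = 0.0559·t
t = 0.22766 / 0.0559

t ≈ 4.1 years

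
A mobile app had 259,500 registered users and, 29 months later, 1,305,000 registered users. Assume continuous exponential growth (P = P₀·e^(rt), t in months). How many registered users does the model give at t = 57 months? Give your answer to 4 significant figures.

≈ 6,207,000 registered users

r = ln(1305000/259500) / 29 ≈ 0.055697 per month
P(57) = 259500 · e^(0.055697·57) = 259500 · 23.9198 ≈ 6207188.47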